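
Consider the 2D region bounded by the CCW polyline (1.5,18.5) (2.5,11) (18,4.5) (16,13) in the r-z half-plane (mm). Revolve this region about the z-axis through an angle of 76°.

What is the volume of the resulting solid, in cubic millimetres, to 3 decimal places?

Volume = 1414.742 mm³

Profile (r,z), 4 vertices: (1.5,18.5) (2.5,11) (18,4.5) (16,13)
edge 0: (1.5,18.5)→(2.5,11)  cross = 1.5·11 − 2.5·18.5 = -29.7500; (r_i+r_j)·cross = 4·-29.7500 = -119.0000
edge 1: (2.5,11)→(18,4.5)  cross = 2.5·4.5 − 18·11 = -186.7500; (r_i+r_j)·cross = 20.5·-186.7500 = -3828.3750
edge 2: (18,4.5)→(16,13)  cross = 18·13 − 16·4.5 = 162.0000; (r_i+r_j)·cross = 34·162.0000 = 5508.0000
edge 3: (16,13)→(1.5,18.5)  cross = 16·18.5 − 1.5·13 = 276.5000; (r_i+r_j)·cross = 17.5·276.5000 = 4838.7500
Σcross = 222.0000 → A = |Σcross|/2 = 111.0000 mm²
Σ(r_i+r_j)·cross = 6399.3750 → first moment M = |Σ|/6 = 1066.5625
R_c = M/A = 1066.5625/111.0000 = 9.6087 mm
θ = 76° = 1.326450 rad
V = θ·R_c·A = 1.326450·9.6087·111.0000 = 1414.742 mm³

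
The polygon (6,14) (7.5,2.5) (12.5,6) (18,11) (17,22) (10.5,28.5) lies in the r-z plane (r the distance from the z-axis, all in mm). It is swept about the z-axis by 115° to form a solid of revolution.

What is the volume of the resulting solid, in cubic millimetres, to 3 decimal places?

Volume = 4633.122 mm³

Profile (r,z), 6 vertices: (6,14) (7.5,2.5) (12.5,6) (18,11) (17,22) (10.5,28.5)
edge 0: (6,14)→(7.5,2.5)  cross = 6·2.5 − 7.5·14 = -90.0000; (r_i+r_j)·cross = 13.5·-90.0000 = -1215.0000
edge 1: (7.5,2.5)→(12.5,6)  cross = 7.5·6 − 12.5·2.5 = 13.7500; (r_i+r_j)·cross = 20·13.7500 = 275.0000
edge 2: (12.5,6)→(18,11)  cross = 12.5·11 − 18·6 = 29.5000; (r_i+r_j)·cross = 30.5·29.5000 = 899.7500
edge 3: (18,11)→(17,22)  cross = 18·22 − 17·11 = 209.0000; (r_i+r_j)·cross = 35·209.0000 = 7315.0000
edge 4: (17,22)→(10.5,28.5)  cross = 17·28.5 − 10.5·22 = 253.5000; (r_i+r_j)·cross = 27.5·253.5000 = 6971.2500
edge 5: (10.5,28.5)→(6,14)  cross = 10.5·14 − 6·28.5 = -24.0000; (r_i+r_j)·cross = 16.5·-24.0000 = -396.0000
Σcross = 391.7500 → A = |Σcross|/2 = 195.8750 mm²
Σ(r_i+r_j)·cross = 13850.0000 → first moment M = |Σ|/6 = 2308.3333
R_c = M/A = 2308.3333/195.8750 = 11.7847 mm
θ = 115° = 2.007129 rad
V = θ·R_c·A = 2.007129·11.7847·195.8750 = 4633.122 mm³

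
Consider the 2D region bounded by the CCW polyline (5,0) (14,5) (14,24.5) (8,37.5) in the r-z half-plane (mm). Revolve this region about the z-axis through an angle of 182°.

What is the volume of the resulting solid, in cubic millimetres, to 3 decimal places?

Profile (r,z), 4 vertices: (5,0) (14,5) (14,24.5) (8,37.5)
edge 0: (5,0)→(14,5)  cross = 5·5 − 14·0 = 25.0000; (r_i+r_j)·cross = 19·25.0000 = 475.0000
edge 1: (14,5)→(14,24.5)  cross = 14·24.5 − 14·5 = 273.0000; (r_i+r_j)·cross = 28·273.0000 = 7644.0000
edge 2: (14,24.5)→(8,37.5)  cross = 14·37.5 − 8·24.5 = 329.0000; (r_i+r_j)·cross = 22·329.0000 = 7238.0000
edge 3: (8,37.5)→(5,0)  cross = 8·0 − 5·37.5 = -187.5000; (r_i+r_j)·cross = 13·-187.5000 = -2437.5000
Σcross = 439.5000 → A = |Σcross|/2 = 219.7500 mm²
Σ(r_i+r_j)·cross = 12919.5000 → first moment M = |Σ|/6 = 2153.2500
R_c = M/A = 2153.2500/219.7500 = 9.7986 mm
θ = 182° = 3.176499 rad
V = θ·R_c·A = 3.176499·9.7986·219.7500 = 6839.797 mm³

Volume = 6839.797 mm³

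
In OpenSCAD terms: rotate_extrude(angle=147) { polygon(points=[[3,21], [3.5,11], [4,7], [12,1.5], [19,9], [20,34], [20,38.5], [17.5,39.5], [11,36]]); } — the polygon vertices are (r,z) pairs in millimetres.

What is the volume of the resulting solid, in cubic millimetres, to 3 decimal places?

Profile (r,z), 9 vertices: (3,21) (3.5,11) (4,7) (12,1.5) (19,9) (20,34) (20,38.5) (17.5,39.5) (11,36)
edge 0: (3,21)→(3.5,11)  cross = 3·11 − 3.5·21 = -40.5000; (r_i+r_j)·cross = 6.5·-40.5000 = -263.2500
edge 1: (3.5,11)→(4,7)  cross = 3.5·7 − 4·11 = -19.5000; (r_i+r_j)·cross = 7.5·-19.5000 = -146.2500
edge 2: (4,7)→(12,1.5)  cross = 4·1.5 − 12·7 = -78.0000; (r_i+r_j)·cross = 16·-78.0000 = -1248.0000
edge 3: (12,1.5)→(19,9)  cross = 12·9 − 19·1.5 = 79.5000; (r_i+r_j)·cross = 31·79.5000 = 2464.5000
edge 4: (19,9)→(20,34)  cross = 19·34 − 20·9 = 466.0000; (r_i+r_j)·cross = 39·466.0000 = 18174.0000
edge 5: (20,34)→(20,38.5)  cross = 20·38.5 − 20·34 = 90.0000; (r_i+r_j)·cross = 40·90.0000 = 3600.0000
edge 6: (20,38.5)→(17.5,39.5)  cross = 20·39.5 − 17.5·38.5 = 116.2500; (r_i+r_j)·cross = 37.5·116.2500 = 4359.3750
edge 7: (17.5,39.5)→(11,36)  cross = 17.5·36 − 11·39.5 = 195.5000; (r_i+r_j)·cross = 28.5·195.5000 = 5571.7500
edge 8: (11,36)→(3,21)  cross = 11·21 − 3·36 = 123.0000; (r_i+r_j)·cross = 14·123.0000 = 1722.0000
Σcross = 932.2500 → A = |Σcross|/2 = 466.1250 mm²
Σ(r_i+r_j)·cross = 34234.1250 → first moment M = |Σ|/6 = 5705.6875
R_c = M/A = 5705.6875/466.1250 = 12.2407 mm
θ = 147° = 2.565634 rad
V = θ·R_c·A = 2.565634·12.2407·466.1250 = 14638.706 mm³

Volume = 14638.706 mm³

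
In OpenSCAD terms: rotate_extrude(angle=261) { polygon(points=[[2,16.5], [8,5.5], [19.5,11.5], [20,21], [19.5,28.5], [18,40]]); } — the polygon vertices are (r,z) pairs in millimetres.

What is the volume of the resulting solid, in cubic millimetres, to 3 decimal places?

Volume = 19855.929 mm³

Profile (r,z), 6 vertices: (2,16.5) (8,5.5) (19.5,11.5) (20,21) (19.5,28.5) (18,40)
edge 0: (2,16.5)→(8,5.5)  cross = 2·5.5 − 8·16.5 = -121.0000; (r_i+r_j)·cross = 10·-121.0000 = -1210.0000
edge 1: (8,5.5)→(19.5,11.5)  cross = 8·11.5 − 19.5·5.5 = -15.2500; (r_i+r_j)·cross = 27.5·-15.2500 = -419.3750
edge 2: (19.5,11.5)→(20,21)  cross = 19.5·21 − 20·11.5 = 179.5000; (r_i+r_j)·cross = 39.5·179.5000 = 7090.2500
edge 3: (20,21)→(19.5,28.5)  cross = 20·28.5 − 19.5·21 = 160.5000; (r_i+r_j)·cross = 39.5·160.5000 = 6339.7500
edge 4: (19.5,28.5)→(18,40)  cross = 19.5·40 − 18·28.5 = 267.0000; (r_i+r_j)·cross = 37.5·267.0000 = 10012.5000
edge 5: (18,40)→(2,16.5)  cross = 18·16.5 − 2·40 = 217.0000; (r_i+r_j)·cross = 20·217.0000 = 4340.0000
Σcross = 687.7500 → A = |Σcross|/2 = 343.8750 mm²
Σ(r_i+r_j)·cross = 26153.1250 → first moment M = |Σ|/6 = 4358.8542
R_c = M/A = 4358.8542/343.8750 = 12.6757 mm
θ = 261° = 4.555309 rad
V = θ·R_c·A = 4.555309·12.6757·343.8750 = 19855.929 mm³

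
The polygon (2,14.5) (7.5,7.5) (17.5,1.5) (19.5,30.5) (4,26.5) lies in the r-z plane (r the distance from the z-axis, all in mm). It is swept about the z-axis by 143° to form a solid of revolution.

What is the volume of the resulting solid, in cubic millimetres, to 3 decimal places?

Profile (r,z), 5 vertices: (2,14.5) (7.5,7.5) (17.5,1.5) (19.5,30.5) (4,26.5)
edge 0: (2,14.5)→(7.5,7.5)  cross = 2·7.5 − 7.5·14.5 = -93.7500; (r_i+r_j)·cross = 9.5·-93.7500 = -890.6250
edge 1: (7.5,7.5)→(17.5,1.5)  cross = 7.5·1.5 − 17.5·7.5 = -120.0000; (r_i+r_j)·cross = 25·-120.0000 = -3000.0000
edge 2: (17.5,1.5)→(19.5,30.5)  cross = 17.5·30.5 − 19.5·1.5 = 504.5000; (r_i+r_j)·cross = 37·504.5000 = 18666.5000
edge 3: (19.5,30.5)→(4,26.5)  cross = 19.5·26.5 − 4·30.5 = 394.7500; (r_i+r_j)·cross = 23.5·394.7500 = 9276.6250
edge 4: (4,26.5)→(2,14.5)  cross = 4·14.5 − 2·26.5 = 5.0000; (r_i+r_j)·cross = 6·5.0000 = 30.0000
Σcross = 690.5000 → A = |Σcross|/2 = 345.2500 mm²
Σ(r_i+r_j)·cross = 24082.5000 → first moment M = |Σ|/6 = 4013.7500
R_c = M/A = 4013.7500/345.2500 = 11.6256 mm
θ = 143° = 2.495821 rad
V = θ·R_c·A = 2.495821·11.6256·345.2500 = 10017.601 mm³

Volume = 10017.601 mm³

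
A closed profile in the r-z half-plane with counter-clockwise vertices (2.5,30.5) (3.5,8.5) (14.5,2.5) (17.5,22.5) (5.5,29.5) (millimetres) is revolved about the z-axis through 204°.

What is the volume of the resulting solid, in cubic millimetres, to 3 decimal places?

Profile (r,z), 5 vertices: (2.5,30.5) (3.5,8.5) (14.5,2.5) (17.5,22.5) (5.5,29.5)
edge 0: (2.5,30.5)→(3.5,8.5)  cross = 2.5·8.5 − 3.5·30.5 = -85.5000; (r_i+r_j)·cross = 6·-85.5000 = -513.0000
edge 1: (3.5,8.5)→(14.5,2.5)  cross = 3.5·2.5 − 14.5·8.5 = -114.5000; (r_i+r_j)·cross = 18·-114.5000 = -2061.0000
edge 2: (14.5,2.5)→(17.5,22.5)  cross = 14.5·22.5 − 17.5·2.5 = 282.5000; (r_i+r_j)·cross = 32·282.5000 = 9040.0000
edge 3: (17.5,22.5)→(5.5,29.5)  cross = 17.5·29.5 − 5.5·22.5 = 392.5000; (r_i+r_j)·cross = 23·392.5000 = 9027.5000
edge 4: (5.5,29.5)→(2.5,30.5)  cross = 5.5·30.5 − 2.5·29.5 = 94.0000; (r_i+r_j)·cross = 8·94.0000 = 752.0000
Σcross = 569.0000 → A = |Σcross|/2 = 284.5000 mm²
Σ(r_i+r_j)·cross = 16245.5000 → first moment M = |Σ|/6 = 2707.5833
R_c = M/A = 2707.5833/284.5000 = 9.5170 mm
θ = 204° = 3.560472 rad
V = θ·R_c·A = 3.560472·9.5170·284.5000 = 9640.274 mm³

Volume = 9640.274 mm³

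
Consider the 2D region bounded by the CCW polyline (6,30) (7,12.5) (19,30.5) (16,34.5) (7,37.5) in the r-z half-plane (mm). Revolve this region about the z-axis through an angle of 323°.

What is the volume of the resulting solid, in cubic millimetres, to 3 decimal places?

Volume = 10836.988 mm³

Profile (r,z), 5 vertices: (6,30) (7,12.5) (19,30.5) (16,34.5) (7,37.5)
edge 0: (6,30)→(7,12.5)  cross = 6·12.5 − 7·30 = -135.0000; (r_i+r_j)·cross = 13·-135.0000 = -1755.0000
edge 1: (7,12.5)→(19,30.5)  cross = 7·30.5 − 19·12.5 = -24.0000; (r_i+r_j)·cross = 26·-24.0000 = -624.0000
edge 2: (19,30.5)→(16,34.5)  cross = 19·34.5 − 16·30.5 = 167.5000; (r_i+r_j)·cross = 35·167.5000 = 5862.5000
edge 3: (16,34.5)→(7,37.5)  cross = 16·37.5 − 7·34.5 = 358.5000; (r_i+r_j)·cross = 23·358.5000 = 8245.5000
edge 4: (7,37.5)→(6,30)  cross = 7·30 − 6·37.5 = -15.0000; (r_i+r_j)·cross = 13·-15.0000 = -195.0000
Σcross = 352.0000 → A = |Σcross|/2 = 176.0000 mm²
Σ(r_i+r_j)·cross = 11534.0000 → first moment M = |Σ|/6 = 1922.3333
R_c = M/A = 1922.3333/176.0000 = 10.9223 mm
θ = 323° = 5.637413 rad
V = θ·R_c·A = 5.637413·10.9223·176.0000 = 10836.988 mm³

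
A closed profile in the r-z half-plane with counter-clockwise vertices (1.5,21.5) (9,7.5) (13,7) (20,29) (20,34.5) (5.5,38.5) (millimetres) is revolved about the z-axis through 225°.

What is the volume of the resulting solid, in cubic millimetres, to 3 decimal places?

Profile (r,z), 6 vertices: (1.5,21.5) (9,7.5) (13,7) (20,29) (20,34.5) (5.5,38.5)
edge 0: (1.5,21.5)→(9,7.5)  cross = 1.5·7.5 − 9·21.5 = -182.2500; (r_i+r_j)·cross = 10.5·-182.2500 = -1913.6250
edge 1: (9,7.5)→(13,7)  cross = 9·7 − 13·7.5 = -34.5000; (r_i+r_j)·cross = 22·-34.5000 = -759.0000
edge 2: (13,7)→(20,29)  cross = 13·29 − 20·7 = 237.0000; (r_i+r_j)·cross = 33·237.0000 = 7821.0000
edge 3: (20,29)→(20,34.5)  cross = 20·34.5 − 20·29 = 110.0000; (r_i+r_j)·cross = 40·110.0000 = 4400.0000
edge 4: (20,34.5)→(5.5,38.5)  cross = 20·38.5 − 5.5·34.5 = 580.2500; (r_i+r_j)·cross = 25.5·580.2500 = 14796.3750
edge 5: (5.5,38.5)→(1.5,21.5)  cross = 5.5·21.5 − 1.5·38.5 = 60.5000; (r_i+r_j)·cross = 7·60.5000 = 423.5000
Σcross = 771.0000 → A = |Σcross|/2 = 385.5000 mm²
Σ(r_i+r_j)·cross = 24768.2500 → first moment M = |Σ|/6 = 4128.0417
R_c = M/A = 4128.0417/385.5000 = 10.7083 mm
θ = 225° = 3.926991 rad
V = θ·R_c·A = 3.926991·10.7083·385.5000 = 16210.782 mm³

Volume = 16210.782 mm³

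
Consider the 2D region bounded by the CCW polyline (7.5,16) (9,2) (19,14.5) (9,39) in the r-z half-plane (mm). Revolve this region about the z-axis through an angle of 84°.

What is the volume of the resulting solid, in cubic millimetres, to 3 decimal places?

Volume = 3690.909 mm³

Profile (r,z), 4 vertices: (7.5,16) (9,2) (19,14.5) (9,39)
edge 0: (7.5,16)→(9,2)  cross = 7.5·2 − 9·16 = -129.0000; (r_i+r_j)·cross = 16.5·-129.0000 = -2128.5000
edge 1: (9,2)→(19,14.5)  cross = 9·14.5 − 19·2 = 92.5000; (r_i+r_j)·cross = 28·92.5000 = 2590.0000
edge 2: (19,14.5)→(9,39)  cross = 19·39 − 9·14.5 = 610.5000; (r_i+r_j)·cross = 28·610.5000 = 17094.0000
edge 3: (9,39)→(7.5,16)  cross = 9·16 − 7.5·39 = -148.5000; (r_i+r_j)·cross = 16.5·-148.5000 = -2450.2500
Σcross = 425.5000 → A = |Σcross|/2 = 212.7500 mm²
Σ(r_i+r_j)·cross = 15105.2500 → first moment M = |Σ|/6 = 2517.5417
R_c = M/A = 2517.5417/212.7500 = 11.8333 mm
θ = 84° = 1.466077 rad
V = θ·R_c·A = 1.466077·11.8333·212.7500 = 3690.909 mm³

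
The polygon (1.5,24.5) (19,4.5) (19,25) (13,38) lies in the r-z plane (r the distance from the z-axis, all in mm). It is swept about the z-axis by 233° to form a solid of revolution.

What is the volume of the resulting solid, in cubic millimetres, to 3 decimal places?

Volume = 14837.985 mm³

Profile (r,z), 4 vertices: (1.5,24.5) (19,4.5) (19,25) (13,38)
edge 0: (1.5,24.5)→(19,4.5)  cross = 1.5·4.5 − 19·24.5 = -458.7500; (r_i+r_j)·cross = 20.5·-458.7500 = -9404.3750
edge 1: (19,4.5)→(19,25)  cross = 19·25 − 19·4.5 = 389.5000; (r_i+r_j)·cross = 38·389.5000 = 14801.0000
edge 2: (19,25)→(13,38)  cross = 19·38 − 13·25 = 397.0000; (r_i+r_j)·cross = 32·397.0000 = 12704.0000
edge 3: (13,38)→(1.5,24.5)  cross = 13·24.5 − 1.5·38 = 261.5000; (r_i+r_j)·cross = 14.5·261.5000 = 3791.7500
Σcross = 589.2500 → A = |Σcross|/2 = 294.6250 mm²
Σ(r_i+r_j)·cross = 21892.3750 → first moment M = |Σ|/6 = 3648.7292
R_c = M/A = 3648.7292/294.6250 = 12.3843 mm
θ = 233° = 4.066617 rad
V = θ·R_c·A = 4.066617·12.3843·294.6250 = 14837.985 mm³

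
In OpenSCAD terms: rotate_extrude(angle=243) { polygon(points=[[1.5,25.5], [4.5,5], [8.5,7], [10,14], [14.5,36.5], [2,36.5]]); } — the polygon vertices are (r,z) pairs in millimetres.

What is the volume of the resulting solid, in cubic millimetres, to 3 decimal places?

Profile (r,z), 6 vertices: (1.5,25.5) (4.5,5) (8.5,7) (10,14) (14.5,36.5) (2,36.5)
edge 0: (1.5,25.5)→(4.5,5)  cross = 1.5·5 − 4.5·25.5 = -107.2500; (r_i+r_j)·cross = 6·-107.2500 = -643.5000
edge 1: (4.5,5)→(8.5,7)  cross = 4.5·7 − 8.5·5 = -11.0000; (r_i+r_j)·cross = 13·-11.0000 = -143.0000
edge 2: (8.5,7)→(10,14)  cross = 8.5·14 − 10·7 = 49.0000; (r_i+r_j)·cross = 18.5·49.0000 = 906.5000
edge 3: (10,14)→(14.5,36.5)  cross = 10·36.5 − 14.5·14 = 162.0000; (r_i+r_j)·cross = 24.5·162.0000 = 3969.0000
edge 4: (14.5,36.5)→(2,36.5)  cross = 14.5·36.5 − 2·36.5 = 456.2500; (r_i+r_j)·cross = 16.5·456.2500 = 7528.1250
edge 5: (2,36.5)→(1.5,25.5)  cross = 2·25.5 − 1.5·36.5 = -3.7500; (r_i+r_j)·cross = 3.5·-3.7500 = -13.1250
Σcross = 545.2500 → A = |Σcross|/2 = 272.6250 mm²
Σ(r_i+r_j)·cross = 11604.0000 → first moment M = |Σ|/6 = 1934.0000
R_c = M/A = 1934.0000/272.6250 = 7.0940 mm
θ = 243° = 4.241150 rad
V = θ·R_c·A = 4.241150·7.0940·272.6250 = 8202.384 mm³

Volume = 8202.384 mm³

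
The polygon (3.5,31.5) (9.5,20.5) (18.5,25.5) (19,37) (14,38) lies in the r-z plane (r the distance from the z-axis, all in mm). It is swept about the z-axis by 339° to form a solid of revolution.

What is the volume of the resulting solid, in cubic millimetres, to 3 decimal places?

Volume = 12650.325 mm³

Profile (r,z), 5 vertices: (3.5,31.5) (9.5,20.5) (18.5,25.5) (19,37) (14,38)
edge 0: (3.5,31.5)→(9.5,20.5)  cross = 3.5·20.5 − 9.5·31.5 = -227.5000; (r_i+r_j)·cross = 13·-227.5000 = -2957.5000
edge 1: (9.5,20.5)→(18.5,25.5)  cross = 9.5·25.5 − 18.5·20.5 = -137.0000; (r_i+r_j)·cross = 28·-137.0000 = -3836.0000
edge 2: (18.5,25.5)→(19,37)  cross = 18.5·37 − 19·25.5 = 200.0000; (r_i+r_j)·cross = 37.5·200.0000 = 7500.0000
edge 3: (19,37)→(14,38)  cross = 19·38 − 14·37 = 204.0000; (r_i+r_j)·cross = 33·204.0000 = 6732.0000
edge 4: (14,38)→(3.5,31.5)  cross = 14·31.5 − 3.5·38 = 308.0000; (r_i+r_j)·cross = 17.5·308.0000 = 5390.0000
Σcross = 347.5000 → A = |Σcross|/2 = 173.7500 mm²
Σ(r_i+r_j)·cross = 12828.5000 → first moment M = |Σ|/6 = 2138.0833
R_c = M/A = 2138.0833/173.7500 = 12.3055 mm
θ = 339° = 5.916666 rad
V = θ·R_c·A = 5.916666·12.3055·173.7500 = 12650.325 mm³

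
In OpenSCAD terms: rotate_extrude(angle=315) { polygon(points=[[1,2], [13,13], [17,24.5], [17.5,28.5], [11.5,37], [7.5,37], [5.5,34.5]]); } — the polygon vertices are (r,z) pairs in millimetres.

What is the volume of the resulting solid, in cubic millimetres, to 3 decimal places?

Volume = 15867.186 mm³

Profile (r,z), 7 vertices: (1,2) (13,13) (17,24.5) (17.5,28.5) (11.5,37) (7.5,37) (5.5,34.5)
edge 0: (1,2)→(13,13)  cross = 1·13 − 13·2 = -13.0000; (r_i+r_j)·cross = 14·-13.0000 = -182.0000
edge 1: (13,13)→(17,24.5)  cross = 13·24.5 − 17·13 = 97.5000; (r_i+r_j)·cross = 30·97.5000 = 2925.0000
edge 2: (17,24.5)→(17.5,28.5)  cross = 17·28.5 − 17.5·24.5 = 55.7500; (r_i+r_j)·cross = 34.5·55.7500 = 1923.3750
edge 3: (17.5,28.5)→(11.5,37)  cross = 17.5·37 − 11.5·28.5 = 319.7500; (r_i+r_j)·cross = 29·319.7500 = 9272.7500
edge 4: (11.5,37)→(7.5,37)  cross = 11.5·37 − 7.5·37 = 148.0000; (r_i+r_j)·cross = 19·148.0000 = 2812.0000
edge 5: (7.5,37)→(5.5,34.5)  cross = 7.5·34.5 − 5.5·37 = 55.2500; (r_i+r_j)·cross = 13·55.2500 = 718.2500
edge 6: (5.5,34.5)→(1,2)  cross = 5.5·2 − 1·34.5 = -23.5000; (r_i+r_j)·cross = 6.5·-23.5000 = -152.7500
Σcross = 639.7500 → A = |Σcross|/2 = 319.8750 mm²
Σ(r_i+r_j)·cross = 17316.6250 → first moment M = |Σ|/6 = 2886.1042
R_c = M/A = 2886.1042/319.8750 = 9.0226 mm
θ = 315° = 5.497787 rad
V = θ·R_c·A = 5.497787·9.0226·319.8750 = 15867.186 mm³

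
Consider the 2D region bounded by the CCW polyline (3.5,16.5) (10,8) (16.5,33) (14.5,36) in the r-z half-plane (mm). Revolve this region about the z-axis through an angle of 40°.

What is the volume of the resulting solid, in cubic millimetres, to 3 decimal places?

Profile (r,z), 4 vertices: (3.5,16.5) (10,8) (16.5,33) (14.5,36)
edge 0: (3.5,16.5)→(10,8)  cross = 3.5·8 − 10·16.5 = -137.0000; (r_i+r_j)·cross = 13.5·-137.0000 = -1849.5000
edge 1: (10,8)→(16.5,33)  cross = 10·33 − 16.5·8 = 198.0000; (r_i+r_j)·cross = 26.5·198.0000 = 5247.0000
edge 2: (16.5,33)→(14.5,36)  cross = 16.5·36 − 14.5·33 = 115.5000; (r_i+r_j)·cross = 31·115.5000 = 3580.5000
edge 3: (14.5,36)→(3.5,16.5)  cross = 14.5·16.5 − 3.5·36 = 113.2500; (r_i+r_j)·cross = 18·113.2500 = 2038.5000
Σcross = 289.7500 → A = |Σcross|/2 = 144.8750 mm²
Σ(r_i+r_j)·cross = 9016.5000 → first moment M = |Σ|/6 = 1502.7500
R_c = M/A = 1502.7500/144.8750 = 10.3727 mm
θ = 40° = 0.698132 rad
V = θ·R_c·A = 0.698132·10.3727·144.8750 = 1049.117 mm³

Volume = 1049.117 mm³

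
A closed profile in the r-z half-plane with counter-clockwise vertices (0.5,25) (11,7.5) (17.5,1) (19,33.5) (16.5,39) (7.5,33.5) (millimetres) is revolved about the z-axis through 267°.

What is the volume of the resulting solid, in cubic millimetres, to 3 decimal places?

Profile (r,z), 6 vertices: (0.5,25) (11,7.5) (17.5,1) (19,33.5) (16.5,39) (7.5,33.5)
edge 0: (0.5,25)→(11,7.5)  cross = 0.5·7.5 − 11·25 = -271.2500; (r_i+r_j)·cross = 11.5·-271.2500 = -3119.3750
edge 1: (11,7.5)→(17.5,1)  cross = 11·1 − 17.5·7.5 = -120.2500; (r_i+r_j)·cross = 28.5·-120.2500 = -3427.1250
edge 2: (17.5,1)→(19,33.5)  cross = 17.5·33.5 − 19·1 = 567.2500; (r_i+r_j)·cross = 36.5·567.2500 = 20704.6250
edge 3: (19,33.5)→(16.5,39)  cross = 19·39 − 16.5·33.5 = 188.2500; (r_i+r_j)·cross = 35.5·188.2500 = 6682.8750
edge 4: (16.5,39)→(7.5,33.5)  cross = 16.5·33.5 − 7.5·39 = 260.2500; (r_i+r_j)·cross = 24·260.2500 = 6246.0000
edge 5: (7.5,33.5)→(0.5,25)  cross = 7.5·25 − 0.5·33.5 = 170.7500; (r_i+r_j)·cross = 8·170.7500 = 1366.0000
Σcross = 795.0000 → A = |Σcross|/2 = 397.5000 mm²
Σ(r_i+r_j)·cross = 28453.0000 → first moment M = |Σ|/6 = 4742.1667
R_c = M/A = 4742.1667/397.5000 = 11.9300 mm
θ = 267° = 4.660029 rad
V = θ·R_c·A = 4.660029·11.9300·397.5000 = 22098.635 mm³

Volume = 22098.635 mm³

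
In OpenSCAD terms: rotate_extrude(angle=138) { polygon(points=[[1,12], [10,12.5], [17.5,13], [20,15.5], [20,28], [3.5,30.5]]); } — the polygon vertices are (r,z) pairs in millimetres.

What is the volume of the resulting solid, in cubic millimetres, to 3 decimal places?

Profile (r,z), 6 vertices: (1,12) (10,12.5) (17.5,13) (20,15.5) (20,28) (3.5,30.5)
edge 0: (1,12)→(10,12.5)  cross = 1·12.5 − 10·12 = -107.5000; (r_i+r_j)·cross = 11·-107.5000 = -1182.5000
edge 1: (10,12.5)→(17.5,13)  cross = 10·13 − 17.5·12.5 = -88.7500; (r_i+r_j)·cross = 27.5·-88.7500 = -2440.6250
edge 2: (17.5,13)→(20,15.5)  cross = 17.5·15.5 − 20·13 = 11.2500; (r_i+r_j)·cross = 37.5·11.2500 = 421.8750
edge 3: (20,15.5)→(20,28)  cross = 20·28 − 20·15.5 = 250.0000; (r_i+r_j)·cross = 40·250.0000 = 10000.0000
edge 4: (20,28)→(3.5,30.5)  cross = 20·30.5 − 3.5·28 = 512.0000; (r_i+r_j)·cross = 23.5·512.0000 = 12032.0000
edge 5: (3.5,30.5)→(1,12)  cross = 3.5·12 − 1·30.5 = 11.5000; (r_i+r_j)·cross = 4.5·11.5000 = 51.7500
Σcross = 588.5000 → A = |Σcross|/2 = 294.2500 mm²
Σ(r_i+r_j)·cross = 18882.5000 → first moment M = |Σ|/6 = 3147.0833
R_c = M/A = 3147.0833/294.2500 = 10.6953 mm
θ = 138° = 2.408554 rad
V = θ·R_c·A = 2.408554·10.6953·294.2500 = 7579.921 mm³

Volume = 7579.921 mm³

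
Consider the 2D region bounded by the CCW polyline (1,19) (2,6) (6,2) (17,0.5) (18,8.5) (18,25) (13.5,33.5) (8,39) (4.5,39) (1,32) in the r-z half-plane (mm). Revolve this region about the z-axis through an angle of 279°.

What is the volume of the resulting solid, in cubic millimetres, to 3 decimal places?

Volume = 24792.291 mm³

Profile (r,z), 10 vertices: (1,19) (2,6) (6,2) (17,0.5) (18,8.5) (18,25) (13.5,33.5) (8,39) (4.5,39) (1,32)
edge 0: (1,19)→(2,6)  cross = 1·6 − 2·19 = -32.0000; (r_i+r_j)·cross = 3·-32.0000 = -96.0000
edge 1: (2,6)→(6,2)  cross = 2·2 − 6·6 = -32.0000; (r_i+r_j)·cross = 8·-32.0000 = -256.0000
edge 2: (6,2)→(17,0.5)  cross = 6·0.5 − 17·2 = -31.0000; (r_i+r_j)·cross = 23·-31.0000 = -713.0000
edge 3: (17,0.5)→(18,8.5)  cross = 17·8.5 − 18·0.5 = 135.5000; (r_i+r_j)·cross = 35·135.5000 = 4742.5000
edge 4: (18,8.5)→(18,25)  cross = 18·25 − 18·8.5 = 297.0000; (r_i+r_j)·cross = 36·297.0000 = 10692.0000
edge 5: (18,25)→(13.5,33.5)  cross = 18·33.5 − 13.5·25 = 265.5000; (r_i+r_j)·cross = 31.5·265.5000 = 8363.2500
edge 6: (13.5,33.5)→(8,39)  cross = 13.5·39 − 8·33.5 = 258.5000; (r_i+r_j)·cross = 21.5·258.5000 = 5557.7500
edge 7: (8,39)→(4.5,39)  cross = 8·39 − 4.5·39 = 136.5000; (r_i+r_j)·cross = 12.5·136.5000 = 1706.2500
edge 8: (4.5,39)→(1,32)  cross = 4.5·32 − 1·39 = 105.0000; (r_i+r_j)·cross = 5.5·105.0000 = 577.5000
edge 9: (1,32)→(1,19)  cross = 1·19 − 1·32 = -13.0000; (r_i+r_j)·cross = 2·-13.0000 = -26.0000
Σcross = 1090.0000 → A = |Σcross|/2 = 545.0000 mm²
Σ(r_i+r_j)·cross = 30548.2500 → first moment M = |Σ|/6 = 5091.3750
R_c = M/A = 5091.3750/545.0000 = 9.3420 mm
θ = 279° = 4.869469 rad
V = θ·R_c·A = 4.869469·9.3420·545.0000 = 24792.291 mm³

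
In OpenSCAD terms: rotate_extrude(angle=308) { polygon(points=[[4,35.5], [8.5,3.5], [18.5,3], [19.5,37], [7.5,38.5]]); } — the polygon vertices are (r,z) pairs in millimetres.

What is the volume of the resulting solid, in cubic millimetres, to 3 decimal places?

Profile (r,z), 5 vertices: (4,35.5) (8.5,3.5) (18.5,3) (19.5,37) (7.5,38.5)
edge 0: (4,35.5)→(8.5,3.5)  cross = 4·3.5 − 8.5·35.5 = -287.7500; (r_i+r_j)·cross = 12.5·-287.7500 = -3596.8750
edge 1: (8.5,3.5)→(18.5,3)  cross = 8.5·3 − 18.5·3.5 = -39.2500; (r_i+r_j)·cross = 27·-39.2500 = -1059.7500
edge 2: (18.5,3)→(19.5,37)  cross = 18.5·37 − 19.5·3 = 626.0000; (r_i+r_j)·cross = 38·626.0000 = 23788.0000
edge 3: (19.5,37)→(7.5,38.5)  cross = 19.5·38.5 − 7.5·37 = 473.2500; (r_i+r_j)·cross = 27·473.2500 = 12777.7500
edge 4: (7.5,38.5)→(4,35.5)  cross = 7.5·35.5 − 4·38.5 = 112.2500; (r_i+r_j)·cross = 11.5·112.2500 = 1290.8750
Σcross = 884.5000 → A = |Σcross|/2 = 442.2500 mm²
Σ(r_i+r_j)·cross = 33200.0000 → first moment M = |Σ|/6 = 5533.3333
R_c = M/A = 5533.3333/442.2500 = 12.5118 mm
θ = 308° = 5.375614 rad
V = θ·R_c·A = 5.375614·12.5118·442.2500 = 29745.065 mm³

Volume = 29745.065 mm³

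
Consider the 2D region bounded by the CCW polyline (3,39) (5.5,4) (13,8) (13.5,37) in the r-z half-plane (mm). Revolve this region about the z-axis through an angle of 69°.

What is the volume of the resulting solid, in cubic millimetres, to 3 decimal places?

Profile (r,z), 4 vertices: (3,39) (5.5,4) (13,8) (13.5,37)
edge 0: (3,39)→(5.5,4)  cross = 3·4 − 5.5·39 = -202.5000; (r_i+r_j)·cross = 8.5·-202.5000 = -1721.2500
edge 1: (5.5,4)→(13,8)  cross = 5.5·8 − 13·4 = -8.0000; (r_i+r_j)·cross = 18.5·-8.0000 = -148.0000
edge 2: (13,8)→(13.5,37)  cross = 13·37 − 13.5·8 = 373.0000; (r_i+r_j)·cross = 26.5·373.0000 = 9884.5000
edge 3: (13.5,37)→(3,39)  cross = 13.5·39 − 3·37 = 415.5000; (r_i+r_j)·cross = 16.5·415.5000 = 6855.7500
Σcross = 578.0000 → A = |Σcross|/2 = 289.0000 mm²
Σ(r_i+r_j)·cross = 14871.0000 → first moment M = |Σ|/6 = 2478.5000
R_c = M/A = 2478.5000/289.0000 = 8.5761 mm
θ = 69° = 1.204277 rad
V = θ·R_c·A = 1.204277·8.5761·289.0000 = 2984.801 mm³

Volume = 2984.801 mm³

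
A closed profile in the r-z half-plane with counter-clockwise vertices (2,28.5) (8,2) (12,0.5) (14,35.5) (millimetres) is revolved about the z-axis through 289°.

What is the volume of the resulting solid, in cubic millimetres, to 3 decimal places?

Profile (r,z), 4 vertices: (2,28.5) (8,2) (12,0.5) (14,35.5)
edge 0: (2,28.5)→(8,2)  cross = 2·2 − 8·28.5 = -224.0000; (r_i+r_j)·cross = 10·-224.0000 = -2240.0000
edge 1: (8,2)→(12,0.5)  cross = 8·0.5 − 12·2 = -20.0000; (r_i+r_j)·cross = 20·-20.0000 = -400.0000
edge 2: (12,0.5)→(14,35.5)  cross = 12·35.5 − 14·0.5 = 419.0000; (r_i+r_j)·cross = 26·419.0000 = 10894.0000
edge 3: (14,35.5)→(2,28.5)  cross = 14·28.5 − 2·35.5 = 328.0000; (r_i+r_j)·cross = 16·328.0000 = 5248.0000
Σcross = 503.0000 → A = |Σcross|/2 = 251.5000 mm²
Σ(r_i+r_j)·cross = 13502.0000 → first moment M = |Σ|/6 = 2250.3333
R_c = M/A = 2250.3333/251.5000 = 8.9476 mm
θ = 289° = 5.044002 rad
V = θ·R_c·A = 5.044002·8.9476·251.5000 = 11350.685 mm³

Volume = 11350.685 mm³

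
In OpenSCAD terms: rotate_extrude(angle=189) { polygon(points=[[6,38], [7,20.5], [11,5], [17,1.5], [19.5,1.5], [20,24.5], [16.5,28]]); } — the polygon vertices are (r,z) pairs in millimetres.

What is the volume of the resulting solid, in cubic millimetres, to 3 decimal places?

Profile (r,z), 7 vertices: (6,38) (7,20.5) (11,5) (17,1.5) (19.5,1.5) (20,24.5) (16.5,28)
edge 0: (6,38)→(7,20.5)  cross = 6·20.5 − 7·38 = -143.0000; (r_i+r_j)·cross = 13·-143.0000 = -1859.0000
edge 1: (7,20.5)→(11,5)  cross = 7·5 − 11·20.5 = -190.5000; (r_i+r_j)·cross = 18·-190.5000 = -3429.0000
edge 2: (11,5)→(17,1.5)  cross = 11·1.5 − 17·5 = -68.5000; (r_i+r_j)·cross = 28·-68.5000 = -1918.0000
edge 3: (17,1.5)→(19.5,1.5)  cross = 17·1.5 − 19.5·1.5 = -3.7500; (r_i+r_j)·cross = 36.5·-3.7500 = -136.8750
edge 4: (19.5,1.5)→(20,24.5)  cross = 19.5·24.5 − 20·1.5 = 447.7500; (r_i+r_j)·cross = 39.5·447.7500 = 17686.1250
edge 5: (20,24.5)→(16.5,28)  cross = 20·28 − 16.5·24.5 = 155.7500; (r_i+r_j)·cross = 36.5·155.7500 = 5684.8750
edge 6: (16.5,28)→(6,38)  cross = 16.5·38 − 6·28 = 459.0000; (r_i+r_j)·cross = 22.5·459.0000 = 10327.5000
Σcross = 656.7500 → A = |Σcross|/2 = 328.3750 mm²
Σ(r_i+r_j)·cross = 26355.6250 → first moment M = |Σ|/6 = 4392.6042
R_c = M/A = 4392.6042/328.3750 = 13.3768 mm
θ = 189° = 3.298672 rad
V = θ·R_c·A = 3.298672·13.3768·328.3750 = 14489.762 mm³

Volume = 14489.762 mm³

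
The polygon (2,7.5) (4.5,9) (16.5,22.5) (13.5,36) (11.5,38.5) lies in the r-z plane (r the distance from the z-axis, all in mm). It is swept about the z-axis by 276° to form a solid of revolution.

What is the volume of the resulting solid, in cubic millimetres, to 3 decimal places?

Profile (r,z), 5 vertices: (2,7.5) (4.5,9) (16.5,22.5) (13.5,36) (11.5,38.5)
edge 0: (2,7.5)→(4.5,9)  cross = 2·9 − 4.5·7.5 = -15.7500; (r_i+r_j)·cross = 6.5·-15.7500 = -102.3750
edge 1: (4.5,9)→(16.5,22.5)  cross = 4.5·22.5 − 16.5·9 = -47.2500; (r_i+r_j)·cross = 21·-47.2500 = -992.2500
edge 2: (16.5,22.5)→(13.5,36)  cross = 16.5·36 − 13.5·22.5 = 290.2500; (r_i+r_j)·cross = 30·290.2500 = 8707.5000
edge 3: (13.5,36)→(11.5,38.5)  cross = 13.5·38.5 − 11.5·36 = 105.7500; (r_i+r_j)·cross = 25·105.7500 = 2643.7500
edge 4: (11.5,38.5)→(2,7.5)  cross = 11.5·7.5 − 2·38.5 = 9.2500; (r_i+r_j)·cross = 13.5·9.2500 = 124.8750
Σcross = 342.2500 → A = |Σcross|/2 = 171.1250 mm²
Σ(r_i+r_j)·cross = 10381.5000 → first moment M = |Σ|/6 = 1730.2500
R_c = M/A = 1730.2500/171.1250 = 10.1110 mm
θ = 276° = 4.817109 rad
V = θ·R_c·A = 4.817109·10.1110·171.1250 = 8334.802 mm³

Volume = 8334.802 mm³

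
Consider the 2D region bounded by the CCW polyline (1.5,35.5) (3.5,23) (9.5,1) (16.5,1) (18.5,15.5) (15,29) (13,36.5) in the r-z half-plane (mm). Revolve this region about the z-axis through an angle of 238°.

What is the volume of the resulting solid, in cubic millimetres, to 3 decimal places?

Profile (r,z), 7 vertices: (1.5,35.5) (3.5,23) (9.5,1) (16.5,1) (18.5,15.5) (15,29) (13,36.5)
edge 0: (1.5,35.5)→(3.5,23)  cross = 1.5·23 − 3.5·35.5 = -89.7500; (r_i+r_j)·cross = 5·-89.7500 = -448.7500
edge 1: (3.5,23)→(9.5,1)  cross = 3.5·1 − 9.5·23 = -215.0000; (r_i+r_j)·cross = 13·-215.0000 = -2795.0000
edge 2: (9.5,1)→(16.5,1)  cross = 9.5·1 − 16.5·1 = -7.0000; (r_i+r_j)·cross = 26·-7.0000 = -182.0000
edge 3: (16.5,1)→(18.5,15.5)  cross = 16.5·15.5 − 18.5·1 = 237.2500; (r_i+r_j)·cross = 35·237.2500 = 8303.7500
edge 4: (18.5,15.5)→(15,29)  cross = 18.5·29 − 15·15.5 = 304.0000; (r_i+r_j)·cross = 33.5·304.0000 = 10184.0000
edge 5: (15,29)→(13,36.5)  cross = 15·36.5 − 13·29 = 170.5000; (r_i+r_j)·cross = 28·170.5000 = 4774.0000
edge 6: (13,36.5)→(1.5,35.5)  cross = 13·35.5 − 1.5·36.5 = 406.7500; (r_i+r_j)·cross = 14.5·406.7500 = 5897.8750
Σcross = 806.7500 → A = |Σcross|/2 = 403.3750 mm²
Σ(r_i+r_j)·cross = 25733.8750 → first moment M = |Σ|/6 = 4288.9792
R_c = M/A = 4288.9792/403.3750 = 10.6327 mm
θ = 238° = 4.153884 rad
V = θ·R_c·A = 4.153884·10.6327·403.3750 = 17815.920 mm³

Volume = 17815.920 mm³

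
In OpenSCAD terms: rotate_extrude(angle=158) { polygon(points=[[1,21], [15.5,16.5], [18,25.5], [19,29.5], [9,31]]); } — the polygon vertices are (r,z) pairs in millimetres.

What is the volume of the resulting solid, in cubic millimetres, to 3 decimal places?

Profile (r,z), 5 vertices: (1,21) (15.5,16.5) (18,25.5) (19,29.5) (9,31)
edge 0: (1,21)→(15.5,16.5)  cross = 1·16.5 − 15.5·21 = -309.0000; (r_i+r_j)·cross = 16.5·-309.0000 = -5098.5000
edge 1: (15.5,16.5)→(18,25.5)  cross = 15.5·25.5 − 18·16.5 = 98.2500; (r_i+r_j)·cross = 33.5·98.2500 = 3291.3750
edge 2: (18,25.5)→(19,29.5)  cross = 18·29.5 − 19·25.5 = 46.5000; (r_i+r_j)·cross = 37·46.5000 = 1720.5000
edge 3: (19,29.5)→(9,31)  cross = 19·31 − 9·29.5 = 323.5000; (r_i+r_j)·cross = 28·323.5000 = 9058.0000
edge 4: (9,31)→(1,21)  cross = 9·21 − 1·31 = 158.0000; (r_i+r_j)·cross = 10·158.0000 = 1580.0000
Σcross = 317.2500 → A = |Σcross|/2 = 158.6250 mm²
Σ(r_i+r_j)·cross = 10551.3750 → first moment M = |Σ|/6 = 1758.5625
R_c = M/A = 1758.5625/158.6250 = 11.0863 mm
θ = 158° = 2.757620 rad
V = θ·R_c·A = 2.757620·11.0863·158.6250 = 4849.448 mm³

Volume = 4849.448 mm³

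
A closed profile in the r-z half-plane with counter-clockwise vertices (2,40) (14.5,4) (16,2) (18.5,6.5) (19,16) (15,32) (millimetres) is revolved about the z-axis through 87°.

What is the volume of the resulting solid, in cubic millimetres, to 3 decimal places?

Volume = 5035.831 mm³

Profile (r,z), 6 vertices: (2,40) (14.5,4) (16,2) (18.5,6.5) (19,16) (15,32)
edge 0: (2,40)→(14.5,4)  cross = 2·4 − 14.5·40 = -572.0000; (r_i+r_j)·cross = 16.5·-572.0000 = -9438.0000
edge 1: (14.5,4)→(16,2)  cross = 14.5·2 − 16·4 = -35.0000; (r_i+r_j)·cross = 30.5·-35.0000 = -1067.5000
edge 2: (16,2)→(18.5,6.5)  cross = 16·6.5 − 18.5·2 = 67.0000; (r_i+r_j)·cross = 34.5·67.0000 = 2311.5000
edge 3: (18.5,6.5)→(19,16)  cross = 18.5·16 − 19·6.5 = 172.5000; (r_i+r_j)·cross = 37.5·172.5000 = 6468.7500
edge 4: (19,16)→(15,32)  cross = 19·32 − 15·16 = 368.0000; (r_i+r_j)·cross = 34·368.0000 = 12512.0000
edge 5: (15,32)→(2,40)  cross = 15·40 − 2·32 = 536.0000; (r_i+r_j)·cross = 17·536.0000 = 9112.0000
Σcross = 536.5000 → A = |Σcross|/2 = 268.2500 mm²
Σ(r_i+r_j)·cross = 19898.7500 → first moment M = |Σ|/6 = 3316.4583
R_c = M/A = 3316.4583/268.2500 = 12.3633 mm
θ = 87° = 1.518436 rad
V = θ·R_c·A = 1.518436·12.3633·268.2500 = 5035.831 mm³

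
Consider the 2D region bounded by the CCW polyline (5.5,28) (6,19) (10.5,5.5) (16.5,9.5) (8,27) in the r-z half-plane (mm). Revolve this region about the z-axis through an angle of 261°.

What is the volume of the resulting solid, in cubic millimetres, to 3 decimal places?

Volume = 5191.155 mm³

Profile (r,z), 5 vertices: (5.5,28) (6,19) (10.5,5.5) (16.5,9.5) (8,27)
edge 0: (5.5,28)→(6,19)  cross = 5.5·19 − 6·28 = -63.5000; (r_i+r_j)·cross = 11.5·-63.5000 = -730.2500
edge 1: (6,19)→(10.5,5.5)  cross = 6·5.5 − 10.5·19 = -166.5000; (r_i+r_j)·cross = 16.5·-166.5000 = -2747.2500
edge 2: (10.5,5.5)→(16.5,9.5)  cross = 10.5·9.5 − 16.5·5.5 = 9.0000; (r_i+r_j)·cross = 27·9.0000 = 243.0000
edge 3: (16.5,9.5)→(8,27)  cross = 16.5·27 − 8·9.5 = 369.5000; (r_i+r_j)·cross = 24.5·369.5000 = 9052.7500
edge 4: (8,27)→(5.5,28)  cross = 8·28 − 5.5·27 = 75.5000; (r_i+r_j)·cross = 13.5·75.5000 = 1019.2500
Σcross = 224.0000 → A = |Σcross|/2 = 112.0000 mm²
Σ(r_i+r_j)·cross = 6837.5000 → first moment M = |Σ|/6 = 1139.5833
R_c = M/A = 1139.5833/112.0000 = 10.1749 mm
θ = 261° = 4.555309 rad
V = θ·R_c·A = 4.555309·10.1749·112.0000 = 5191.155 mm³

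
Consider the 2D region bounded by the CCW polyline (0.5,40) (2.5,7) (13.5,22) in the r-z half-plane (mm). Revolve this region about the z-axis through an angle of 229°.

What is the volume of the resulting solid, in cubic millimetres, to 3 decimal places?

Profile (r,z), 3 vertices: (0.5,40) (2.5,7) (13.5,22)
edge 0: (0.5,40)→(2.5,7)  cross = 0.5·7 − 2.5·40 = -96.5000; (r_i+r_j)·cross = 3·-96.5000 = -289.5000
edge 1: (2.5,7)→(13.5,22)  cross = 2.5·22 − 13.5·7 = -39.5000; (r_i+r_j)·cross = 16·-39.5000 = -632.0000
edge 2: (13.5,22)→(0.5,40)  cross = 13.5·40 − 0.5·22 = 529.0000; (r_i+r_j)·cross = 14·529.0000 = 7406.0000
Σcross = 393.0000 → A = |Σcross|/2 = 196.5000 mm²
Σ(r_i+r_j)·cross = 6484.5000 → first moment M = |Σ|/6 = 1080.7500
R_c = M/A = 1080.7500/196.5000 = 5.5000 mm
θ = 229° = 3.996804 rad
V = θ·R_c·A = 3.996804·5.5000·196.5000 = 4319.546 mm³

Volume = 4319.546 mm³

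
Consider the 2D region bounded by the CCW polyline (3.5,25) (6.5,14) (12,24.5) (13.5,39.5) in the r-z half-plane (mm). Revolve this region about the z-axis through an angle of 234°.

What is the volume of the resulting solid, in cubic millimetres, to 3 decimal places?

Volume = 3909.306 mm³

Profile (r,z), 4 vertices: (3.5,25) (6.5,14) (12,24.5) (13.5,39.5)
edge 0: (3.5,25)→(6.5,14)  cross = 3.5·14 − 6.5·25 = -113.5000; (r_i+r_j)·cross = 10·-113.5000 = -1135.0000
edge 1: (6.5,14)→(12,24.5)  cross = 6.5·24.5 − 12·14 = -8.7500; (r_i+r_j)·cross = 18.5·-8.7500 = -161.8750
edge 2: (12,24.5)→(13.5,39.5)  cross = 12·39.5 − 13.5·24.5 = 143.2500; (r_i+r_j)·cross = 25.5·143.2500 = 3652.8750
edge 3: (13.5,39.5)→(3.5,25)  cross = 13.5·25 − 3.5·39.5 = 199.2500; (r_i+r_j)·cross = 17·199.2500 = 3387.2500
Σcross = 220.2500 → A = |Σcross|/2 = 110.1250 mm²
Σ(r_i+r_j)·cross = 5743.2500 → first moment M = |Σ|/6 = 957.2083
R_c = M/A = 957.2083/110.1250 = 8.6920 mm
θ = 234° = 4.084070 rad
V = θ·R_c·A = 4.084070·8.6920·110.1250 = 3909.306 mm³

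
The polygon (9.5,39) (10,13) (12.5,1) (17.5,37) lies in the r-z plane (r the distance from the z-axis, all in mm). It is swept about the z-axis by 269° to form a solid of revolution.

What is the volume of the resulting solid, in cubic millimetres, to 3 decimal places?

Profile (r,z), 4 vertices: (9.5,39) (10,13) (12.5,1) (17.5,37)
edge 0: (9.5,39)→(10,13)  cross = 9.5·13 − 10·39 = -266.5000; (r_i+r_j)·cross = 19.5·-266.5000 = -5196.7500
edge 1: (10,13)→(12.5,1)  cross = 10·1 − 12.5·13 = -152.5000; (r_i+r_j)·cross = 22.5·-152.5000 = -3431.2500
edge 2: (12.5,1)→(17.5,37)  cross = 12.5·37 − 17.5·1 = 445.0000; (r_i+r_j)·cross = 30·445.0000 = 13350.0000
edge 3: (17.5,37)→(9.5,39)  cross = 17.5·39 − 9.5·37 = 331.0000; (r_i+r_j)·cross = 27·331.0000 = 8937.0000
Σcross = 357.0000 → A = |Σcross|/2 = 178.5000 mm²
Σ(r_i+r_j)·cross = 13659.0000 → first moment M = |Σ|/6 = 2276.5000
R_c = M/A = 2276.5000/178.5000 = 12.7535 mm
θ = 269° = 4.694936 rad
V = θ·R_c·A = 4.694936·12.7535·178.5000 = 10688.021 mm³

Volume = 10688.021 mm³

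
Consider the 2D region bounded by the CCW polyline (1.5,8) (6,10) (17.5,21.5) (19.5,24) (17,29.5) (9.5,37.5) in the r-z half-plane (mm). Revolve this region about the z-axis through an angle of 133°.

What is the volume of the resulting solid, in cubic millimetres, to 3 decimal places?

Volume = 5605.233 mm³

Profile (r,z), 6 vertices: (1.5,8) (6,10) (17.5,21.5) (19.5,24) (17,29.5) (9.5,37.5)
edge 0: (1.5,8)→(6,10)  cross = 1.5·10 − 6·8 = -33.0000; (r_i+r_j)·cross = 7.5·-33.0000 = -247.5000
edge 1: (6,10)→(17.5,21.5)  cross = 6·21.5 − 17.5·10 = -46.0000; (r_i+r_j)·cross = 23.5·-46.0000 = -1081.0000
edge 2: (17.5,21.5)→(19.5,24)  cross = 17.5·24 − 19.5·21.5 = 0.7500; (r_i+r_j)·cross = 37·0.7500 = 27.7500
edge 3: (19.5,24)→(17,29.5)  cross = 19.5·29.5 − 17·24 = 167.2500; (r_i+r_j)·cross = 36.5·167.2500 = 6104.6250
edge 4: (17,29.5)→(9.5,37.5)  cross = 17·37.5 − 9.5·29.5 = 357.2500; (r_i+r_j)·cross = 26.5·357.2500 = 9467.1250
edge 5: (9.5,37.5)→(1.5,8)  cross = 9.5·8 − 1.5·37.5 = 19.7500; (r_i+r_j)·cross = 11·19.7500 = 217.2500
Σcross = 466.0000 → A = |Σcross|/2 = 233.0000 mm²
Σ(r_i+r_j)·cross = 14488.2500 → first moment M = |Σ|/6 = 2414.7083
R_c = M/A = 2414.7083/233.0000 = 10.3636 mm
θ = 133° = 2.321288 rad
V = θ·R_c·A = 2.321288·10.3636·233.0000 = 5605.233 mm³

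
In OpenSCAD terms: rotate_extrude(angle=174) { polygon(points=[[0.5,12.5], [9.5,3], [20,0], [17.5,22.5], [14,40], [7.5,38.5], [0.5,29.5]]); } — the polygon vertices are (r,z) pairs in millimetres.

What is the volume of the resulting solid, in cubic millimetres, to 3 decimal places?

Volume = 16604.609 mm³

Profile (r,z), 7 vertices: (0.5,12.5) (9.5,3) (20,0) (17.5,22.5) (14,40) (7.5,38.5) (0.5,29.5)
edge 0: (0.5,12.5)→(9.5,3)  cross = 0.5·3 − 9.5·12.5 = -117.2500; (r_i+r_j)·cross = 10·-117.2500 = -1172.5000
edge 1: (9.5,3)→(20,0)  cross = 9.5·0 − 20·3 = -60.0000; (r_i+r_j)·cross = 29.5·-60.0000 = -1770.0000
edge 2: (20,0)→(17.5,22.5)  cross = 20·22.5 − 17.5·0 = 450.0000; (r_i+r_j)·cross = 37.5·450.0000 = 16875.0000
edge 3: (17.5,22.5)→(14,40)  cross = 17.5·40 − 14·22.5 = 385.0000; (r_i+r_j)·cross = 31.5·385.0000 = 12127.5000
edge 4: (14,40)→(7.5,38.5)  cross = 14·38.5 − 7.5·40 = 239.0000; (r_i+r_j)·cross = 21.5·239.0000 = 5138.5000
edge 5: (7.5,38.5)→(0.5,29.5)  cross = 7.5·29.5 − 0.5·38.5 = 202.0000; (r_i+r_j)·cross = 8·202.0000 = 1616.0000
edge 6: (0.5,29.5)→(0.5,12.5)  cross = 0.5·12.5 − 0.5·29.5 = -8.5000; (r_i+r_j)·cross = 1·-8.5000 = -8.5000
Σcross = 1090.2500 → A = |Σcross|/2 = 545.1250 mm²
Σ(r_i+r_j)·cross = 32806.0000 → first moment M = |Σ|/6 = 5467.6667
R_c = M/A = 5467.6667/545.1250 = 10.0301 mm
θ = 174° = 3.036873 rad
V = θ·R_c·A = 3.036873·10.0301·545.1250 = 16604.609 mm³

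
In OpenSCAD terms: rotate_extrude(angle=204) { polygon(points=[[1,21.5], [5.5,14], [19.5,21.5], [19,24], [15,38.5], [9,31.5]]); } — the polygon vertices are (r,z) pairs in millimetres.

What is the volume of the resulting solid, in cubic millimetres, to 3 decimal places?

Volume = 8912.677 mm³

Profile (r,z), 6 vertices: (1,21.5) (5.5,14) (19.5,21.5) (19,24) (15,38.5) (9,31.5)
edge 0: (1,21.5)→(5.5,14)  cross = 1·14 − 5.5·21.5 = -104.2500; (r_i+r_j)·cross = 6.5·-104.2500 = -677.6250
edge 1: (5.5,14)→(19.5,21.5)  cross = 5.5·21.5 − 19.5·14 = -154.7500; (r_i+r_j)·cross = 25·-154.7500 = -3868.7500
edge 2: (19.5,21.5)→(19,24)  cross = 19.5·24 − 19·21.5 = 59.5000; (r_i+r_j)·cross = 38.5·59.5000 = 2290.7500
edge 3: (19,24)→(15,38.5)  cross = 19·38.5 − 15·24 = 371.5000; (r_i+r_j)·cross = 34·371.5000 = 12631.0000
edge 4: (15,38.5)→(9,31.5)  cross = 15·31.5 − 9·38.5 = 126.0000; (r_i+r_j)·cross = 24·126.0000 = 3024.0000
edge 5: (9,31.5)→(1,21.5)  cross = 9·21.5 − 1·31.5 = 162.0000; (r_i+r_j)·cross = 10·162.0000 = 1620.0000
Σcross = 460.0000 → A = |Σcross|/2 = 230.0000 mm²
Σ(r_i+r_j)·cross = 15019.3750 → first moment M = |Σ|/6 = 2503.2292
R_c = M/A = 2503.2292/230.0000 = 10.8836 mm
θ = 204° = 3.560472 rad
V = θ·R_c·A = 3.560472·10.8836·230.0000 = 8912.677 mm³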